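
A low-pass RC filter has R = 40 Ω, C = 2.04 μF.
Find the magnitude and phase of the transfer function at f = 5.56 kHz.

Step 1 — Angular frequency: ω = 2π·5560 = 3.493e+04 rad/s.
Step 2 — Transfer function: H(jω) = 1/(1 + jωRC).
Step 3 — Denominator: 1 + jωRC = 1 + j·3.493e+04·40·2.04e-06 = 1 + j2.851.
Step 4 — H = 0.1096 - j0.3124.
Step 5 — Magnitude: |H| = 0.331 (-9.6 dB); phase: φ = -70.7°.

|H| = 0.331 (-9.6 dB), φ = -70.7°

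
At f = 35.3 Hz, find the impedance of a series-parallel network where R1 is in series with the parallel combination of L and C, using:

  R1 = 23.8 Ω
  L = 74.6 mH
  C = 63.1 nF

Step 1 — Angular frequency: ω = 2π·f = 2π·35.3 = 221.8 rad/s.
Step 2 — Component impedances:
  R1: Z = R = 23.8 Ω
  L: Z = jωL = j·221.8·0.0746 = 0 + j16.55 Ω
  C: Z = 1/(jωC) = -j/(ω·C) = 0 - j7.145e+04 Ω
Step 3 — Parallel branch: L || C = 1/(1/L + 1/C) = 0 + j16.55 Ω.
Step 4 — Series with R1: Z_total = R1 + (L || C) = 23.8 + j16.55 Ω = 28.99∠34.8° Ω.

Z = 23.8 + j16.55 Ω = 28.99∠34.8° Ω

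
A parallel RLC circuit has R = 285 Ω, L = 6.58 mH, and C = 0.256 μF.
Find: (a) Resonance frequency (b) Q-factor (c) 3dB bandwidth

Step 1 — Resonance: ω₀ = 1/√(LC) = 1/√(0.00658·2.56e-07) = 2.437e+04 rad/s.
Step 2 — f₀ = ω₀/(2π) = 3878 Hz.
Step 3 — Parallel Q: Q = R/(ω₀L) = 285/(2.437e+04·0.00658) = 1.778.
Step 4 — Bandwidth: Δω = ω₀/Q = 1.371e+04 rad/s; BW = Δω/(2π) = 2181 Hz.

(a) f₀ = 3878 Hz  (b) Q = 1.778  (c) BW = 2181 Hz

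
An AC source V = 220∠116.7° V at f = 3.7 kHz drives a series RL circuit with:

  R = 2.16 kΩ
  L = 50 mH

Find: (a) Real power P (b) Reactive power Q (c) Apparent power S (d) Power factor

Step 1 — Angular frequency: ω = 2π·f = 2π·3700 = 2.325e+04 rad/s.
Step 2 — Component impedances:
  R: Z = R = 2160 Ω
  L: Z = jωL = j·2.325e+04·0.05 = 0 + j1162 Ω
Step 3 — Series combination: Z_total = R + L = 2160 + j1162 Ω = 2453∠28.3° Ω.
Step 4 — Source phasor: V = 220∠116.7° V = -98.85 + j196.5 V.
Step 5 — Current: I = V / Z = 0.002483 + j0.08966 A = 0.08969∠88.4° A.
Step 6 — Complex power: S = V·I* = 17.38 + j9.351 VA.
Step 7 — Real power: P = Re(S) = 17.38 W.
Step 8 — Reactive power: Q = Im(S) = 9.351 VAR.
Step 9 — Apparent power: |S| = 19.73 VA.
Step 10 — Power factor: PF = P/|S| = 0.8806 (lagging).

(a) P = 17.38 W  (b) Q = 9.351 VAR  (c) S = 19.73 VA  (d) PF = 0.8806 (lagging)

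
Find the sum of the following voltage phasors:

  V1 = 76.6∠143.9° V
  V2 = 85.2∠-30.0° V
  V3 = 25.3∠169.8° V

Step 1 — Convert each phasor to rectangular form:
  V1 = 76.6·(cos(143.9°) + j·sin(143.9°)) = -61.89 + j45.13 V
  V2 = 85.2·(cos(-30.0°) + j·sin(-30.0°)) = 73.79 - j42.6 V
  V3 = 25.3·(cos(169.8°) + j·sin(169.8°)) = -24.9 + j4.48 V
Step 2 — Sum components: V_total = -13.01 + j7.013 V.
Step 3 — Convert to polar: |V_total| = 14.78 V, ∠V_total = 151.7°.

V_total = 14.78∠151.7° V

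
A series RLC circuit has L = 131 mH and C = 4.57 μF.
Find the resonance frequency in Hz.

Step 1 — Resonance condition Im(Z)=0 gives ω₀ = 1/√(LC).
Step 2 — ω₀ = 1/√(0.131·4.57e-06) = 1292 rad/s.
Step 3 — f₀ = ω₀/(2π) = 205.7 Hz.

f₀ = 205.7 Hz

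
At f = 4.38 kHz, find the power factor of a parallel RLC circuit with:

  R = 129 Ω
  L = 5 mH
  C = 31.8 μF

Step 1 — Angular frequency: ω = 2π·f = 2π·4380 = 2.752e+04 rad/s.
Step 2 — Component impedances:
  R: Z = R = 129 Ω
  L: Z = jωL = j·2.752e+04·0.005 = 0 + j137.6 Ω
  C: Z = 1/(jωC) = -j/(ω·C) = 0 - j1.143 Ω
Step 3 — Parallel combination: 1/Z_total = 1/R + 1/L + 1/C; Z_total = 0.01029 - j1.152 Ω = 1.152∠-89.5° Ω.
Step 4 — Power factor: PF = cos(φ) = Re(Z)/|Z| = 0.01029/1.152 = 0.008932.
Step 5 — Type: Im(Z) = -1.152 ⇒ leading (phase φ = -89.5°).

PF = 0.008932 (leading, φ = -89.5°)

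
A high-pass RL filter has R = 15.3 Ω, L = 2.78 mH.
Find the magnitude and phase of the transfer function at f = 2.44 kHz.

Step 1 — Angular frequency: ω = 2π·2440 = 1.533e+04 rad/s.
Step 2 — Transfer function: H(jω) = jωL/(R + jωL).
Step 3 — Numerator jωL = j·42.62; denominator R + jωL = 15.3 + j42.62.
Step 4 — H = 0.8858 + j0.318.
Step 5 — Magnitude: |H| = 0.9412 (-0.5 dB); phase: φ = 19.7°.

|H| = 0.9412 (-0.5 dB), φ = 19.7°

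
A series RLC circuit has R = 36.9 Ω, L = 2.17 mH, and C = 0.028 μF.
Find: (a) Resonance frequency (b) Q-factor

Step 1 — Resonance condition Im(Z)=0 gives ω₀ = 1/√(LC).
Step 2 — ω₀ = 1/√(0.00217·2.8e-08) = 1.283e+05 rad/s.
Step 3 — f₀ = ω₀/(2π) = 2.042e+04 Hz.
Step 4 — Series Q: Q = ω₀L/R = 1.283e+05·0.00217/36.9 = 7.544.

(a) f₀ = 2.042e+04 Hz  (b) Q = 7.544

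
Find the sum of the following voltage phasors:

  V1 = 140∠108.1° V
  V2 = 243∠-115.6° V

Step 1 — Convert each phasor to rectangular form:
  V1 = 140·(cos(108.1°) + j·sin(108.1°)) = -43.49 + j133.1 V
  V2 = 243·(cos(-115.6°) + j·sin(-115.6°)) = -105 - j219.1 V
Step 2 — Sum components: V_total = -148.5 - j86.07 V.
Step 3 — Convert to polar: |V_total| = 171.6 V, ∠V_total = -149.9°.

V_total = 171.6∠-149.9° V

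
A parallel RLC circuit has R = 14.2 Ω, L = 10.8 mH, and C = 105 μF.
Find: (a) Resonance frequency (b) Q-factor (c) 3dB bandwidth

Step 1 — Resonance: ω₀ = 1/√(LC) = 1/√(0.0108·0.000105) = 939.1 rad/s.
Step 2 — f₀ = ω₀/(2π) = 149.5 Hz.
Step 3 — Parallel Q: Q = R/(ω₀L) = 14.2/(939.1·0.0108) = 1.4.
Step 4 — Bandwidth: Δω = ω₀/Q = 670.7 rad/s; BW = Δω/(2π) = 106.7 Hz.

(a) f₀ = 149.5 Hz  (b) Q = 1.4  (c) BW = 106.7 Hz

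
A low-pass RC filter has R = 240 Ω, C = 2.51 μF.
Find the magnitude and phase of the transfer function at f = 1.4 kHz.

Step 1 — Angular frequency: ω = 2π·1400 = 8796 rad/s.
Step 2 — Transfer function: H(jω) = 1/(1 + jωRC).
Step 3 — Denominator: 1 + jωRC = 1 + j·8796·240·2.51e-06 = 1 + j5.299.
Step 4 — H = 0.03439 - j0.1822.
Step 5 — Magnitude: |H| = 0.1854 (-14.6 dB); phase: φ = -79.3°.

|H| = 0.1854 (-14.6 dB), φ = -79.3°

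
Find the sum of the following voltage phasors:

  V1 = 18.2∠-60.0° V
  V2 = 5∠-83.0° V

Step 1 — Convert each phasor to rectangular form:
  V1 = 18.2·(cos(-60.0°) + j·sin(-60.0°)) = 9.1 - j15.76 V
  V2 = 5·(cos(-83.0°) + j·sin(-83.0°)) = 0.6093 - j4.963 V
Step 2 — Sum components: V_total = 9.709 - j20.72 V.
Step 3 — Convert to polar: |V_total| = 22.89 V, ∠V_total = -64.9°.

V_total = 22.89∠-64.9° V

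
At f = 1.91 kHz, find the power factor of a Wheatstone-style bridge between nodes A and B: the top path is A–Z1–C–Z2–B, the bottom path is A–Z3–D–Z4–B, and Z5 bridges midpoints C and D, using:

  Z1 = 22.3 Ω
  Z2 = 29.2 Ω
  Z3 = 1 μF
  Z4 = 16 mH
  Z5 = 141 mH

Step 1 — Angular frequency: ω = 2π·f = 2π·1910 = 1.2e+04 rad/s.
Step 2 — Component impedances:
  Z1: Z = R = 22.3 Ω
  Z2: Z = R = 29.2 Ω
  Z3: Z = 1/(jωC) = -j/(ω·C) = 0 - j83.33 Ω
  Z4: Z = jωL = j·1.2e+04·0.016 = 0 + j192 Ω
  Z5: Z = jωL = j·1.2e+04·0.141 = 0 + j1692 Ω
Step 3 — Bridge requires nodal analysis (the Z5 bridge couples midpoints C and D, so the two paths cannot be reduced to a simple series/parallel combination). Setting node B to ground and injecting 1 A at node A, the 3-node admittance system at A, C, D solves to V_A = Z_AB = 40.47 + j21.11 Ω = 45.64∠27.5° Ω.
Step 4 — Power factor: PF = cos(φ) = Re(Z)/|Z| = 40.469/45.644 = 0.8866.
Step 5 — Type: Im(Z) = 21.11 ⇒ lagging (phase φ = 27.5°).

PF = 0.8866 (lagging, φ = 27.5°)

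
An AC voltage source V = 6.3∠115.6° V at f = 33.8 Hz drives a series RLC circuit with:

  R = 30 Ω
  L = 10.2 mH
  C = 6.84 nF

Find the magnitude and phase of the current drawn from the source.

Step 1 — Angular frequency: ω = 2π·f = 2π·33.8 = 212.4 rad/s.
Step 2 — Component impedances:
  R: Z = R = 30 Ω
  L: Z = jωL = j·212.4·0.0102 = 0 + j2.166 Ω
  C: Z = 1/(jωC) = -j/(ω·C) = 0 - j6.884e+05 Ω
Step 3 — Series combination: Z_total = R + L + C = 30 - j6.884e+05 Ω = 6.884e+05∠-90.0° Ω.
Step 4 — Source phasor: V = 6.3∠115.6° V = -2.722 + j5.682 V.
Step 5 — Ohm's law: I = V / Z_total = (-2.722 + j5.682) / (30 - j6.884e+05) = -8.253e-06 - j3.954e-06 A.
Step 6 — Convert to polar: |I| = 9.152e-06 A, ∠I = -154.4°.

I = 9.152e-06∠-154.4° A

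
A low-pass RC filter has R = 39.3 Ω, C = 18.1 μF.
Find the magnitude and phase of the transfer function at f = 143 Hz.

Step 1 — Angular frequency: ω = 2π·143 = 898.5 rad/s.
Step 2 — Transfer function: H(jω) = 1/(1 + jωRC).
Step 3 — Denominator: 1 + jωRC = 1 + j·898.5·39.3·1.81e-05 = 1 + j0.6391.
Step 4 — H = 0.71 - j0.4538.
Step 5 — Magnitude: |H| = 0.8426 (-1.5 dB); phase: φ = -32.6°.

|H| = 0.8426 (-1.5 dB), φ = -32.6°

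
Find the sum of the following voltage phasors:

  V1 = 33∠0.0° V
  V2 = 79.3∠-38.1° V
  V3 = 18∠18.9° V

Step 1 — Convert each phasor to rectangular form:
  V1 = 33·(cos(0.0°) + j·sin(0.0°)) = 33 V
  V2 = 79.3·(cos(-38.1°) + j·sin(-38.1°)) = 62.4 - j48.93 V
  V3 = 18·(cos(18.9°) + j·sin(18.9°)) = 17.03 + j5.831 V
Step 2 — Sum components: V_total = 112.4 - j43.1 V.
Step 3 — Convert to polar: |V_total| = 120.4 V, ∠V_total = -21.0°.

V_total = 120.4∠-21.0° V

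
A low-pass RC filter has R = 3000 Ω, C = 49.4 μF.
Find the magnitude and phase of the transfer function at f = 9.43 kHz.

Step 1 — Angular frequency: ω = 2π·9430 = 5.925e+04 rad/s.
Step 2 — Transfer function: H(jω) = 1/(1 + jωRC).
Step 3 — Denominator: 1 + jωRC = 1 + j·5.925e+04·3000·4.94e-05 = 1 + j8781.
Step 4 — H = 1.297e-08 - j0.0001139.
Step 5 — Magnitude: |H| = 0.0001139 (-78.9 dB); phase: φ = -90.0°.

|H| = 0.0001139 (-78.9 dB), φ = -90.0°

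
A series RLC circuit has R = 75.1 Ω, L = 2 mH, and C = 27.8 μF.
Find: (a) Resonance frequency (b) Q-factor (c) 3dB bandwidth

Step 1 — Resonance: ω₀ = 1/√(LC) = 1/√(0.002·2.78e-05) = 4241 rad/s.
Step 2 — f₀ = ω₀/(2π) = 675 Hz.
Step 3 — Series Q: Q = ω₀L/R = 4241·0.002/75.1 = 0.1129.
Step 4 — Bandwidth: Δω = ω₀/Q = 3.755e+04 rad/s; BW = Δω/(2π) = 5976 Hz.

(a) f₀ = 675 Hz  (b) Q = 0.1129  (c) BW = 5976 Hz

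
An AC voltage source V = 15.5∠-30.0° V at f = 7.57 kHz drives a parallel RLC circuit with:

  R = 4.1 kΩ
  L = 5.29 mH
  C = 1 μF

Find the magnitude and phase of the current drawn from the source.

Step 1 — Angular frequency: ω = 2π·f = 2π·7570 = 4.756e+04 rad/s.
Step 2 — Component impedances:
  R: Z = R = 4100 Ω
  L: Z = jωL = j·4.756e+04·0.00529 = 0 + j251.6 Ω
  C: Z = 1/(jωC) = -j/(ω·C) = 0 - j21.02 Ω
Step 3 — Parallel combination: 1/Z_total = 1/R + 1/L + 1/C; Z_total = 0.1284 - j22.94 Ω = 22.94∠-89.7° Ω.
Step 4 — Source phasor: V = 15.5∠-30.0° V = 13.42 - j7.75 V.
Step 5 — Ohm's law: I = V / Z_total = (13.42 - j7.75) / (0.1284 - j22.94) = 0.3411 + j0.5832 A.
Step 6 — Convert to polar: |I| = 0.6756 A, ∠I = 59.7°.

I = 0.6756∠59.7° A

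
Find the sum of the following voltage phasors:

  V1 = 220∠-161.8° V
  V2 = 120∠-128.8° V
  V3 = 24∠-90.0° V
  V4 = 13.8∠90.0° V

Step 1 — Convert each phasor to rectangular form:
  V1 = 220·(cos(-161.8°) + j·sin(-161.8°)) = -209 - j68.71 V
  V2 = 120·(cos(-128.8°) + j·sin(-128.8°)) = -75.19 - j93.52 V
  V3 = 24·(cos(-90.0°) + j·sin(-90.0°)) = 0 - j24 V
  V4 = 13.8·(cos(90.0°) + j·sin(90.0°)) = 0 + j13.8 V
Step 2 — Sum components: V_total = -284.2 - j172.4 V.
Step 3 — Convert to polar: |V_total| = 332.4 V, ∠V_total = -148.8°.

V_total = 332.4∠-148.8° V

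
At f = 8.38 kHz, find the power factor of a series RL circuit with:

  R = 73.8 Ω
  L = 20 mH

Step 1 — Angular frequency: ω = 2π·f = 2π·8380 = 5.265e+04 rad/s.
Step 2 — Component impedances:
  R: Z = R = 73.8 Ω
  L: Z = jωL = j·5.265e+04·0.02 = 0 + j1053 Ω
Step 3 — Series combination: Z_total = R + L = 73.8 + j1053 Ω = 1056∠86.0° Ω.
Step 4 — Power factor: PF = cos(φ) = Re(Z)/|Z| = 73.8/1055.6 = 0.06991.
Step 5 — Type: Im(Z) = 1053 ⇒ lagging (phase φ = 86.0°).

PF = 0.06991 (lagging, φ = 86.0°)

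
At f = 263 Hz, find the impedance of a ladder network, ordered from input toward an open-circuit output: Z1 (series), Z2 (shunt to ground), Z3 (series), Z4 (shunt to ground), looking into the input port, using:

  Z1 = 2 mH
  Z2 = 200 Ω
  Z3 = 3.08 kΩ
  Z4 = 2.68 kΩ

Step 1 — Angular frequency: ω = 2π·f = 2π·263 = 1652 rad/s.
Step 2 — Component impedances:
  Z1: Z = jωL = j·1652·0.002 = 0 + j3.305 Ω
  Z2: Z = R = 200 Ω
  Z3: Z = R = 3080 Ω
  Z4: Z = R = 2680 Ω
Step 3 — Ladder network (open output): work backward from the far end, alternating series and parallel combinations. Z_in = 193.3 + j3.305 Ω = 193.3∠1.0° Ω.

Z = 193.3 + j3.305 Ω = 193.3∠1.0° Ω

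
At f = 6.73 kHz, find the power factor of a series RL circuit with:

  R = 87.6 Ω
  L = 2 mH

Step 1 — Angular frequency: ω = 2π·f = 2π·6730 = 4.229e+04 rad/s.
Step 2 — Component impedances:
  R: Z = R = 87.6 Ω
  L: Z = jωL = j·4.229e+04·0.002 = 0 + j84.57 Ω
Step 3 — Series combination: Z_total = R + L = 87.6 + j84.57 Ω = 121.8∠44.0° Ω.
Step 4 — Power factor: PF = cos(φ) = Re(Z)/|Z| = 87.6/121.76 = 0.7194.
Step 5 — Type: Im(Z) = 84.57 ⇒ lagging (phase φ = 44.0°).

PF = 0.7194 (lagging, φ = 44.0°)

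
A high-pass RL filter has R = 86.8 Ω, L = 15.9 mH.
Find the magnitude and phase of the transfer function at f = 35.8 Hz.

Step 1 — Angular frequency: ω = 2π·35.8 = 224.9 rad/s.
Step 2 — Transfer function: H(jω) = jωL/(R + jωL).
Step 3 — Numerator jωL = j·3.577; denominator R + jωL = 86.8 + j3.577.
Step 4 — H = 0.001695 + j0.04113.
Step 5 — Magnitude: |H| = 0.04117 (-27.7 dB); phase: φ = 87.6°.

|H| = 0.04117 (-27.7 dB), φ = 87.6°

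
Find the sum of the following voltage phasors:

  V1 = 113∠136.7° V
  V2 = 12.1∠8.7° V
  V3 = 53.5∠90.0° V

Step 1 — Convert each phasor to rectangular form:
  V1 = 113·(cos(136.7°) + j·sin(136.7°)) = -82.24 + j77.5 V
  V2 = 12.1·(cos(8.7°) + j·sin(8.7°)) = 11.96 + j1.83 V
  V3 = 53.5·(cos(90.0°) + j·sin(90.0°)) = 0 + j53.5 V
Step 2 — Sum components: V_total = -70.28 + j132.8 V.
Step 3 — Convert to polar: |V_total| = 150.3 V, ∠V_total = 117.9°.

V_total = 150.3∠117.9° V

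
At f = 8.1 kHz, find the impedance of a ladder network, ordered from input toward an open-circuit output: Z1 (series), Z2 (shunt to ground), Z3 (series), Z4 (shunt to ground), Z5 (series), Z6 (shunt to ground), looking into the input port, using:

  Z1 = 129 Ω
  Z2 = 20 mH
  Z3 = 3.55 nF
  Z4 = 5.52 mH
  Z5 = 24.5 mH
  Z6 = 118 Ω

Step 1 — Angular frequency: ω = 2π·f = 2π·8100 = 5.089e+04 rad/s.
Step 2 — Component impedances:
  Z1: Z = R = 129 Ω
  Z2: Z = jωL = j·5.089e+04·0.02 = 0 + j1018 Ω
  Z3: Z = 1/(jωC) = -j/(ω·C) = 0 - j5535 Ω
  Z4: Z = jωL = j·5.089e+04·0.00552 = 0 + j280.9 Ω
  Z5: Z = jωL = j·5.089e+04·0.0245 = 0 + j1247 Ω
  Z6: Z = R = 118 Ω
Step 3 — Ladder network (open output): work backward from the far end, alternating series and parallel combinations. Z_in = 129.2 + j1260 Ω = 1266∠84.1° Ω.

Z = 129.2 + j1260 Ω = 1266∠84.1° Ω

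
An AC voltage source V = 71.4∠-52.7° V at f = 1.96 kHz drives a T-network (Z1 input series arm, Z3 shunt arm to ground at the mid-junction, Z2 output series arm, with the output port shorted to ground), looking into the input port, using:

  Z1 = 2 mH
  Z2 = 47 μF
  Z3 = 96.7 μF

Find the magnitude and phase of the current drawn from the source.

Step 1 — Angular frequency: ω = 2π·f = 2π·1960 = 1.232e+04 rad/s.
Step 2 — Component impedances:
  Z1: Z = jωL = j·1.232e+04·0.002 = 0 + j24.63 Ω
  Z2: Z = 1/(jωC) = -j/(ω·C) = 0 - j1.728 Ω
  Z3: Z = 1/(jωC) = -j/(ω·C) = 0 - j0.8397 Ω
Step 3 — With the output port shorted to ground, the output series arm Z2 runs from the junction to ground; the shunt arm Z3 also runs from the junction to ground. They appear in parallel: Z3 || Z2 = 0 - j0.5651 Ω.
Step 4 — Series with input arm Z1: Z_in = Z1 + (Z3 || Z2) = 0 + j24.07 Ω = 24.07∠90.0° Ω.
Step 5 — Source phasor: V = 71.4∠-52.7° V = 43.27 - j56.8 V.
Step 6 — Ohm's law: I = V / Z_total = (43.27 - j56.8) / (0 + j24.07) = -2.36 - j1.798 A.
Step 7 — Convert to polar: |I| = 2.967 A, ∠I = -142.7°.

I = 2.967∠-142.7° A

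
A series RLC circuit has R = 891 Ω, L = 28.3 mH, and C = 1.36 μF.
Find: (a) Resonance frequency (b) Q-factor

Step 1 — Resonance condition Im(Z)=0 gives ω₀ = 1/√(LC).
Step 2 — ω₀ = 1/√(0.0283·1.36e-06) = 5097 rad/s.
Step 3 — f₀ = ω₀/(2π) = 811.3 Hz.
Step 4 — Series Q: Q = ω₀L/R = 5097·0.0283/891 = 0.1619.

(a) f₀ = 811.3 Hz  (b) Q = 0.1619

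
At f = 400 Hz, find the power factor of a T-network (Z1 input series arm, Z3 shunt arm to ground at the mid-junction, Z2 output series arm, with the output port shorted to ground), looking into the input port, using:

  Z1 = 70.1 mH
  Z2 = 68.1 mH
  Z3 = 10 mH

Step 1 — Angular frequency: ω = 2π·f = 2π·400 = 2513 rad/s.
Step 2 — Component impedances:
  Z1: Z = jωL = j·2513·0.0701 = 0 + j176.2 Ω
  Z2: Z = jωL = j·2513·0.0681 = 0 + j171.2 Ω
  Z3: Z = jωL = j·2513·0.01 = 0 + j25.13 Ω
Step 3 — With the output port shorted to ground, the output series arm Z2 runs from the junction to ground; the shunt arm Z3 also runs from the junction to ground. They appear in parallel: Z3 || Z2 = 0 + j21.91 Ω.
Step 4 — Series with input arm Z1: Z_in = Z1 + (Z3 || Z2) = 0 + j198.1 Ω = 198.1∠90.0° Ω.
Step 5 — Power factor: PF = cos(φ) = Re(Z)/|Z| = 0/198.1 = 0.
Step 6 — Type: Im(Z) = 198.1 ⇒ lagging (phase φ = 90.0°).

PF = 0 (lagging, φ = 90.0°)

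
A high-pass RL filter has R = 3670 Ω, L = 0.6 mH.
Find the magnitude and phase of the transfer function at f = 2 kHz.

Step 1 — Angular frequency: ω = 2π·2000 = 1.257e+04 rad/s.
Step 2 — Transfer function: H(jω) = jωL/(R + jωL).
Step 3 — Numerator jωL = j·7.54; denominator R + jωL = 3670 + j7.54.
Step 4 — H = 4.221e-06 + j0.002054.
Step 5 — Magnitude: |H| = 0.002054 (-53.7 dB); phase: φ = 89.9°.

|H| = 0.002054 (-53.7 dB), φ = 89.9°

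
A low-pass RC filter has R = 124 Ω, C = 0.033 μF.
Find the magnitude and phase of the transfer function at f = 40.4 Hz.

Step 1 — Angular frequency: ω = 2π·40.4 = 253.8 rad/s.
Step 2 — Transfer function: H(jω) = 1/(1 + jωRC).
Step 3 — Denominator: 1 + jωRC = 1 + j·253.8·124·3.3e-08 = 1 + j0.001039.
Step 4 — H = 1 - j0.001039.
Step 5 — Magnitude: |H| = 1 (-0.0 dB); phase: φ = -0.1°.

|H| = 1 (-0.0 dB), φ = -0.1°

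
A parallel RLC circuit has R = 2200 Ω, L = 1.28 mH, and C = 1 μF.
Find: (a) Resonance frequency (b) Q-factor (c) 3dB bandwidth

Step 1 — Resonance: ω₀ = 1/√(LC) = 1/√(0.00128·1e-06) = 2.795e+04 rad/s.
Step 2 — f₀ = ω₀/(2π) = 4449 Hz.
Step 3 — Parallel Q: Q = R/(ω₀L) = 2200/(2.795e+04·0.00128) = 61.49.
Step 4 — Bandwidth: Δω = ω₀/Q = 454.5 rad/s; BW = Δω/(2π) = 72.34 Hz.

(a) f₀ = 4449 Hz  (b) Q = 61.49  (c) BW = 72.34 Hz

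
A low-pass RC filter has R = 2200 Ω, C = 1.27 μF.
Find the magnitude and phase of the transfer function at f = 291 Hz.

Step 1 — Angular frequency: ω = 2π·291 = 1828 rad/s.
Step 2 — Transfer function: H(jω) = 1/(1 + jωRC).
Step 3 — Denominator: 1 + jωRC = 1 + j·1828·2200·1.27e-06 = 1 + j5.109.
Step 4 — H = 0.0369 - j0.1885.
Step 5 — Magnitude: |H| = 0.1921 (-14.3 dB); phase: φ = -78.9°.

|H| = 0.1921 (-14.3 dB), φ = -78.9°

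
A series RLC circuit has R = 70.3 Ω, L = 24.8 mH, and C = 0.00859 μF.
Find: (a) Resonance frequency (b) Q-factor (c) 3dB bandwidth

Step 1 — Resonance: ω₀ = 1/√(LC) = 1/√(0.0248·8.59e-09) = 6.851e+04 rad/s.
Step 2 — f₀ = ω₀/(2π) = 1.09e+04 Hz.
Step 3 — Series Q: Q = ω₀L/R = 6.851e+04·0.0248/70.3 = 24.17.
Step 4 — Bandwidth: Δω = ω₀/Q = 2835 rad/s; BW = Δω/(2π) = 451.2 Hz.

(a) f₀ = 1.09e+04 Hz  (b) Q = 24.17  (c) BW = 451.2 Hz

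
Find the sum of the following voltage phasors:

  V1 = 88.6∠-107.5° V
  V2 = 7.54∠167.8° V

Step 1 — Convert each phasor to rectangular form:
  V1 = 88.6·(cos(-107.5°) + j·sin(-107.5°)) = -26.64 - j84.5 V
  V2 = 7.54·(cos(167.8°) + j·sin(167.8°)) = -7.37 + j1.593 V
Step 2 — Sum components: V_total = -34.01 - j82.91 V.
Step 3 — Convert to polar: |V_total| = 89.61 V, ∠V_total = -112.3°.

V_total = 89.61∠-112.3° V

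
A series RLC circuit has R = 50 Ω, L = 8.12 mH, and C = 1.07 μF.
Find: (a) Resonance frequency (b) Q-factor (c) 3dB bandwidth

Step 1 — Resonance: ω₀ = 1/√(LC) = 1/√(0.00812·1.07e-06) = 1.073e+04 rad/s.
Step 2 — f₀ = ω₀/(2π) = 1707 Hz.
Step 3 — Series Q: Q = ω₀L/R = 1.073e+04·0.00812/50 = 1.742.
Step 4 — Bandwidth: Δω = ω₀/Q = 6158 rad/s; BW = Δω/(2π) = 980 Hz.

(a) f₀ = 1707 Hz  (b) Q = 1.742  (c) BW = 980 Hz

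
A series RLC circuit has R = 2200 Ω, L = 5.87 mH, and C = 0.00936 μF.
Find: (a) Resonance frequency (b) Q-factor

Step 1 — Resonance condition Im(Z)=0 gives ω₀ = 1/√(LC).
Step 2 — ω₀ = 1/√(0.00587·9.36e-09) = 1.349e+05 rad/s.
Step 3 — f₀ = ω₀/(2π) = 2.147e+04 Hz.
Step 4 — Series Q: Q = ω₀L/R = 1.349e+05·0.00587/2200 = 0.36.

(a) f₀ = 2.147e+04 Hz  (b) Q = 0.36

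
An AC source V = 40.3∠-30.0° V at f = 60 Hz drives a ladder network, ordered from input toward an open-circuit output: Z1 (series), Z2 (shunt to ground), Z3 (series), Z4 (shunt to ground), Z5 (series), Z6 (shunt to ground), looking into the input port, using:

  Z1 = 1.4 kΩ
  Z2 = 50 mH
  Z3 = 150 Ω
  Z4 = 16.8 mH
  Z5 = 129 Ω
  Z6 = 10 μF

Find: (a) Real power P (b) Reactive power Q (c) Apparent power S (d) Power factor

Step 1 — Angular frequency: ω = 2π·f = 2π·60 = 377 rad/s.
Step 2 — Component impedances:
  Z1: Z = R = 1400 Ω
  Z2: Z = jωL = j·377·0.05 = 0 + j18.85 Ω
  Z3: Z = R = 150 Ω
  Z4: Z = jωL = j·377·0.0168 = 0 + j6.333 Ω
  Z5: Z = R = 129 Ω
  Z6: Z = 1/(jωC) = -j/(ω·C) = 0 - j265.3 Ω
Step 3 — Ladder network (open output): work backward from the far end, alternating series and parallel combinations. Z_in = 1402 + j18.46 Ω = 1402∠0.8° Ω.
Step 4 — Source phasor: V = 40.3∠-30.0° V = 34.9 - j20.15 V.
Step 5 — Current: I = V / Z = 0.02469 - j0.01469 A = 0.02874∠-30.8° A.
Step 6 — Complex power: S = V·I* = 1.158 + j0.01524 VA.
Step 7 — Real power: P = Re(S) = 1.158 W.
Step 8 — Reactive power: Q = Im(S) = 0.01524 VAR.
Step 9 — Apparent power: |S| = 1.158 VA.
Step 10 — Power factor: PF = P/|S| = 0.9999 (lagging).

(a) P = 1.158 W  (b) Q = 0.01524 VAR  (c) S = 1.158 VA  (d) PF = 0.9999 (lagging)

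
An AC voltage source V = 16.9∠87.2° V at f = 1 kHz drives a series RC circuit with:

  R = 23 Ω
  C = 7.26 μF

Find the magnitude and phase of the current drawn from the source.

Step 1 — Angular frequency: ω = 2π·f = 2π·1000 = 6283 rad/s.
Step 2 — Component impedances:
  R: Z = R = 23 Ω
  C: Z = 1/(jωC) = -j/(ω·C) = 0 - j21.92 Ω
Step 3 — Series combination: Z_total = R + C = 23 - j21.92 Ω = 31.77∠-43.6° Ω.
Step 4 — Source phasor: V = 16.9∠87.2° V = 0.8256 + j16.88 V.
Step 5 — Ohm's law: I = V / Z_total = (0.8256 + j16.88) / (23 - j21.92) = -0.3477 + j0.4025 A.
Step 6 — Convert to polar: |I| = 0.5319 A, ∠I = 130.8°.

I = 0.5319∠130.8° A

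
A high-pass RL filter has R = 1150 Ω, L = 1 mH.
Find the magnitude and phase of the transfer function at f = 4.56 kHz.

Step 1 — Angular frequency: ω = 2π·4560 = 2.865e+04 rad/s.
Step 2 — Transfer function: H(jω) = jωL/(R + jωL).
Step 3 — Numerator jωL = j·28.65; denominator R + jωL = 1150 + j28.65.
Step 4 — H = 0.0006203 + j0.0249.
Step 5 — Magnitude: |H| = 0.02491 (-32.1 dB); phase: φ = 88.6°.

|H| = 0.02491 (-32.1 dB), φ = 88.6°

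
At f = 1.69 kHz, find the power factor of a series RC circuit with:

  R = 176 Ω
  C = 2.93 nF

Step 1 — Angular frequency: ω = 2π·f = 2π·1690 = 1.062e+04 rad/s.
Step 2 — Component impedances:
  R: Z = R = 176 Ω
  C: Z = 1/(jωC) = -j/(ω·C) = 0 - j3.214e+04 Ω
Step 3 — Series combination: Z_total = R + C = 176 - j3.214e+04 Ω = 3.214e+04∠-89.7° Ω.
Step 4 — Power factor: PF = cos(φ) = Re(Z)/|Z| = 176/3.214e+04 = 0.005476.
Step 5 — Type: Im(Z) = -3.214e+04 ⇒ leading (phase φ = -89.7°).

PF = 0.005476 (leading, φ = -89.7°)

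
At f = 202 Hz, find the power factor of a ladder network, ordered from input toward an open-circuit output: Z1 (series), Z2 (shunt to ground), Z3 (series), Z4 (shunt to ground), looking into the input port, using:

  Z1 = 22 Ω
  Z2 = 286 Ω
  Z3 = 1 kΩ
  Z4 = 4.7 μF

Step 1 — Angular frequency: ω = 2π·f = 2π·202 = 1269 rad/s.
Step 2 — Component impedances:
  Z1: Z = R = 22 Ω
  Z2: Z = R = 286 Ω
  Z3: Z = R = 1000 Ω
  Z4: Z = 1/(jωC) = -j/(ω·C) = 0 - j167.6 Ω
Step 3 — Ladder network (open output): work backward from the far end, alternating series and parallel combinations. Z_in = 245.5 - j8.153 Ω = 245.6∠-1.9° Ω.
Step 4 — Power factor: PF = cos(φ) = Re(Z)/|Z| = 245.4578/245.5931 = 0.9994.
Step 5 — Type: Im(Z) = -8.153 ⇒ leading (phase φ = -1.9°).

PF = 0.9994 (leading, φ = -1.9°)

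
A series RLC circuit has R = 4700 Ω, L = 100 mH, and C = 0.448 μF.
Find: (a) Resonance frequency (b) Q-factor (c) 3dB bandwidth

Step 1 — Resonance condition Im(Z)=0 gives ω₀ = 1/√(LC).
Step 2 — ω₀ = 1/√(0.1·4.48e-07) = 4725 rad/s.
Step 3 — f₀ = ω₀/(2π) = 751.9 Hz.
Step 4 — Series Q: Q = ω₀L/R = 4725·0.1/4700 = 0.1005.
Step 5 — 3dB bandwidth: Δω = ω₀/Q = 4.7e+04 rad/s; BW = Δω/(2π) = 7480 Hz.

(a) f₀ = 751.9 Hz  (b) Q = 0.1005  (c) BW = 7480 Hz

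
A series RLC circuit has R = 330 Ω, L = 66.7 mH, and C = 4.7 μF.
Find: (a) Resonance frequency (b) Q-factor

Step 1 — Resonance condition Im(Z)=0 gives ω₀ = 1/√(LC).
Step 2 — ω₀ = 1/√(0.0667·4.7e-06) = 1786 rad/s.
Step 3 — f₀ = ω₀/(2π) = 284.3 Hz.
Step 4 — Series Q: Q = ω₀L/R = 1786·0.0667/330 = 0.361.

(a) f₀ = 284.3 Hz  (b) Q = 0.361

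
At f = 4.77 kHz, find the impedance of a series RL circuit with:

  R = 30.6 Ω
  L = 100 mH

Step 1 — Angular frequency: ω = 2π·f = 2π·4770 = 2.997e+04 rad/s.
Step 2 — Component impedances:
  R: Z = R = 30.6 Ω
  L: Z = jωL = j·2.997e+04·0.1 = 0 + j2997 Ω
Step 3 — Series combination: Z_total = R + L = 30.6 + j2997 Ω = 2997∠89.4° Ω.

Z = 30.6 + j2997 Ω = 2997∠89.4° Ω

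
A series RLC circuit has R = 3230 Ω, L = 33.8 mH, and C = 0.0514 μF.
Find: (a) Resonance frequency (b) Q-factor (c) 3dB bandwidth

Step 1 — Resonance: ω₀ = 1/√(LC) = 1/√(0.0338·5.14e-08) = 2.399e+04 rad/s.
Step 2 — f₀ = ω₀/(2π) = 3818 Hz.
Step 3 — Series Q: Q = ω₀L/R = 2.399e+04·0.0338/3230 = 0.2511.
Step 4 — Bandwidth: Δω = ω₀/Q = 9.556e+04 rad/s; BW = Δω/(2π) = 1.521e+04 Hz.

(a) f₀ = 3818 Hz  (b) Q = 0.2511  (c) BW = 1.521e+04 Hz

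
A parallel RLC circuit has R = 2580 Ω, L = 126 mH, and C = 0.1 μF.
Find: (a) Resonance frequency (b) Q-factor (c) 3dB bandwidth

Step 1 — Resonance: ω₀ = 1/√(LC) = 1/√(0.126·1e-07) = 8909 rad/s.
Step 2 — f₀ = ω₀/(2π) = 1418 Hz.
Step 3 — Parallel Q: Q = R/(ω₀L) = 2580/(8909·0.126) = 2.298.
Step 4 — Bandwidth: Δω = ω₀/Q = 3876 rad/s; BW = Δω/(2π) = 616.9 Hz.

(a) f₀ = 1418 Hz  (b) Q = 2.298  (c) BW = 616.9 Hz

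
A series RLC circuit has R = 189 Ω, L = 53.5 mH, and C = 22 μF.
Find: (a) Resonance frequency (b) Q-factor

Step 1 — Resonance condition Im(Z)=0 gives ω₀ = 1/√(LC).
Step 2 — ω₀ = 1/√(0.0535·2.2e-05) = 921.7 rad/s.
Step 3 — f₀ = ω₀/(2π) = 146.7 Hz.
Step 4 — Series Q: Q = ω₀L/R = 921.7·0.0535/189 = 0.2609.

(a) f₀ = 146.7 Hz  (b) Q = 0.2609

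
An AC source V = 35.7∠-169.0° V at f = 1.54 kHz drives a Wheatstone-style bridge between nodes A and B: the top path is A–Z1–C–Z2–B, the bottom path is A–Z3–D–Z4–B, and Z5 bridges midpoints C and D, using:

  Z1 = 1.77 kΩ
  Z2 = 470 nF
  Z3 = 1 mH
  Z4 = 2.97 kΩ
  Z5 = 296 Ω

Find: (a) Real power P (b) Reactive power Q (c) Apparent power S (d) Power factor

Step 1 — Angular frequency: ω = 2π·f = 2π·1540 = 9676 rad/s.
Step 2 — Component impedances:
  Z1: Z = R = 1770 Ω
  Z2: Z = 1/(jωC) = -j/(ω·C) = 0 - j219.9 Ω
  Z3: Z = jωL = j·9676·0.001 = 0 + j9.676 Ω
  Z4: Z = R = 2970 Ω
  Z5: Z = R = 296 Ω
Step 3 — Bridge requires nodal analysis (the Z5 bridge couples midpoints C and D, so the two paths cannot be reduced to a simple series/parallel combination). Setting node B to ground and injecting 1 A at node A, the 3-node admittance system at A, C, D solves to V_A = Z_AB = 246.5 - j178.5 Ω = 304.3∠-35.9° Ω.
Step 4 — Source phasor: V = 35.7∠-169.0° V = -35.04 - j6.812 V.
Step 5 — Current: I = V / Z = -0.08014 - j0.08566 A = 0.1173∠-133.1° A.
Step 6 — Complex power: S = V·I* = 3.392 - j2.456 VA.
Step 7 — Real power: P = Re(S) = 3.392 W.
Step 8 — Reactive power: Q = Im(S) = -2.456 VAR.
Step 9 — Apparent power: |S| = 4.188 VA.
Step 10 — Power factor: PF = P/|S| = 0.81 (leading).

(a) P = 3.392 W  (b) Q = -2.456 VAR  (c) S = 4.188 VA  (d) PF = 0.81 (leading)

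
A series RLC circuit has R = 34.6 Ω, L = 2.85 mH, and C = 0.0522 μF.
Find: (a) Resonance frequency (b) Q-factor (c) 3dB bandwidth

Step 1 — Resonance condition Im(Z)=0 gives ω₀ = 1/√(LC).
Step 2 — ω₀ = 1/√(0.00285·5.22e-08) = 8.199e+04 rad/s.
Step 3 — f₀ = ω₀/(2π) = 1.305e+04 Hz.
Step 4 — Series Q: Q = ω₀L/R = 8.199e+04·0.00285/34.6 = 6.753.
Step 5 — 3dB bandwidth: Δω = ω₀/Q = 1.214e+04 rad/s; BW = Δω/(2π) = 1932 Hz.

(a) f₀ = 1.305e+04 Hz  (b) Q = 6.753  (c) BW = 1932 Hz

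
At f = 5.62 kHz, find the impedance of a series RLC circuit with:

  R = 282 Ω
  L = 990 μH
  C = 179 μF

Step 1 — Angular frequency: ω = 2π·f = 2π·5620 = 3.531e+04 rad/s.
Step 2 — Component impedances:
  R: Z = R = 282 Ω
  L: Z = jωL = j·3.531e+04·0.00099 = 0 + j34.96 Ω
  C: Z = 1/(jωC) = -j/(ω·C) = 0 - j0.1582 Ω
Step 3 — Series combination: Z_total = R + L + C = 282 + j34.8 Ω = 284.1∠7.0° Ω.

Z = 282 + j34.8 Ω = 284.1∠7.0° Ω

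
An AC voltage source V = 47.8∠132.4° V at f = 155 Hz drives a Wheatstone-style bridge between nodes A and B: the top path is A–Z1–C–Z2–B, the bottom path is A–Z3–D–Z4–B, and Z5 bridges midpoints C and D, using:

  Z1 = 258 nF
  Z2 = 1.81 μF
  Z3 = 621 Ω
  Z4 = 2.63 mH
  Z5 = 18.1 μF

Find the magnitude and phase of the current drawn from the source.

Step 1 — Angular frequency: ω = 2π·f = 2π·155 = 973.9 rad/s.
Step 2 — Component impedances:
  Z1: Z = 1/(jωC) = -j/(ω·C) = 0 - j3980 Ω
  Z2: Z = 1/(jωC) = -j/(ω·C) = 0 - j567.3 Ω
  Z3: Z = R = 621 Ω
  Z4: Z = jωL = j·973.9·0.00263 = 0 + j2.561 Ω
  Z5: Z = 1/(jωC) = -j/(ω·C) = 0 - j56.73 Ω
Step 3 — Bridge requires nodal analysis (the Z5 bridge couples midpoints C and D, so the two paths cannot be reduced to a simple series/parallel combination). Setting node B to ground and injecting 1 A at node A, the 3-node admittance system at A, C, D solves to V_A = Z_AB = 606.7 - j90.88 Ω = 613.4∠-8.5° Ω.
Step 4 — Source phasor: V = 47.8∠132.4° V = -32.23 + j35.3 V.
Step 5 — Ohm's law: I = V / Z_total = (-32.23 + j35.3) / (606.7 - j90.88) = -0.06049 + j0.04912 A.
Step 6 — Convert to polar: |I| = 0.07792 A, ∠I = 140.9°.

I = 0.07792∠140.9° A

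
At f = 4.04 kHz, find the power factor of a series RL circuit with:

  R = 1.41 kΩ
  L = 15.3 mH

Step 1 — Angular frequency: ω = 2π·f = 2π·4040 = 2.538e+04 rad/s.
Step 2 — Component impedances:
  R: Z = R = 1410 Ω
  L: Z = jωL = j·2.538e+04·0.0153 = 0 + j388.4 Ω
Step 3 — Series combination: Z_total = R + L = 1410 + j388.4 Ω = 1463∠15.4° Ω.
Step 4 — Power factor: PF = cos(φ) = Re(Z)/|Z| = 1410/1462.5 = 0.9641.
Step 5 — Type: Im(Z) = 388.4 ⇒ lagging (phase φ = 15.4°).

PF = 0.9641 (lagging, φ = 15.4°)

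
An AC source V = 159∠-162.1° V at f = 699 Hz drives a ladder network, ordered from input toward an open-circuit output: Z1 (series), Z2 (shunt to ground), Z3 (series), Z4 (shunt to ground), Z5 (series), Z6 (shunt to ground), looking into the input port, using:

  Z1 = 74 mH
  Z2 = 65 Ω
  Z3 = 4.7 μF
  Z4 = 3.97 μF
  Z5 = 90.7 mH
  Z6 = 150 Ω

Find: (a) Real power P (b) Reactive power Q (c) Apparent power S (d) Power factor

Step 1 — Angular frequency: ω = 2π·f = 2π·699 = 4392 rad/s.
Step 2 — Component impedances:
  Z1: Z = jωL = j·4392·0.074 = 0 + j325 Ω
  Z2: Z = R = 65 Ω
  Z3: Z = 1/(jωC) = -j/(ω·C) = 0 - j48.44 Ω
  Z4: Z = 1/(jωC) = -j/(ω·C) = 0 - j57.35 Ω
  Z5: Z = jωL = j·4392·0.0907 = 0 + j398.3 Ω
  Z6: Z = R = 150 Ω
Step 3 — Ladder network (open output): work backward from the far end, alternating series and parallel combinations. Z_in = 48.61 + j297.8 Ω = 301.7∠80.7° Ω.
Step 4 — Source phasor: V = 159∠-162.1° V = -151.3 - j48.87 V.
Step 5 — Current: I = V / Z = -0.2406 + j0.4688 A = 0.527∠117.2° A.
Step 6 — Complex power: S = V·I* = 13.5 + j82.7 VA.
Step 7 — Real power: P = Re(S) = 13.5 W.
Step 8 — Reactive power: Q = Im(S) = 82.7 VAR.
Step 9 — Apparent power: |S| = 83.79 VA.
Step 10 — Power factor: PF = P/|S| = 0.1611 (lagging).

(a) P = 13.5 W  (b) Q = 82.7 VAR  (c) S = 83.79 VA  (d) PF = 0.1611 (lagging)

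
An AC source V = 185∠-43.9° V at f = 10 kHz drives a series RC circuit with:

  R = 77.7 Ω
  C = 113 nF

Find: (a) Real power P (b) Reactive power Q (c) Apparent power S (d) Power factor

Step 1 — Angular frequency: ω = 2π·f = 2π·1e+04 = 6.283e+04 rad/s.
Step 2 — Component impedances:
  R: Z = R = 77.7 Ω
  C: Z = 1/(jωC) = -j/(ω·C) = 0 - j140.8 Ω
Step 3 — Series combination: Z_total = R + C = 77.7 - j140.8 Ω = 160.9∠-61.1° Ω.
Step 4 — Source phasor: V = 185∠-43.9° V = 133.3 - j128.3 V.
Step 5 — Current: I = V / Z = 1.099 + j0.3404 A = 1.15∠17.2° A.
Step 6 — Complex power: S = V·I* = 102.8 - j186.3 VA.
Step 7 — Real power: P = Re(S) = 102.8 W.
Step 8 — Reactive power: Q = Im(S) = -186.3 VAR.
Step 9 — Apparent power: |S| = 212.8 VA.
Step 10 — Power factor: PF = P/|S| = 0.483 (leading).

(a) P = 102.8 W  (b) Q = -186.3 VAR  (c) S = 212.8 VA  (d) PF = 0.483 (leading)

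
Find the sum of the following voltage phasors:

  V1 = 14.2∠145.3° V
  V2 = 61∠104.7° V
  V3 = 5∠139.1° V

Step 1 — Convert each phasor to rectangular form:
  V1 = 14.2·(cos(145.3°) + j·sin(145.3°)) = -11.67 + j8.084 V
  V2 = 61·(cos(104.7°) + j·sin(104.7°)) = -15.48 + j59 V
  V3 = 5·(cos(139.1°) + j·sin(139.1°)) = -3.779 + j3.274 V
Step 2 — Sum components: V_total = -30.93 + j70.36 V.
Step 3 — Convert to polar: |V_total| = 76.86 V, ∠V_total = 113.7°.

V_total = 76.86∠113.7° V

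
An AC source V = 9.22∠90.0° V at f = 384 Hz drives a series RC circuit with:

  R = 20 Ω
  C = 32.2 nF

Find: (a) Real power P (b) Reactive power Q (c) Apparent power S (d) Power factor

Step 1 — Angular frequency: ω = 2π·f = 2π·384 = 2413 rad/s.
Step 2 — Component impedances:
  R: Z = R = 20 Ω
  C: Z = 1/(jωC) = -j/(ω·C) = 0 - j1.287e+04 Ω
Step 3 — Series combination: Z_total = R + C = 20 - j1.287e+04 Ω = 1.287e+04∠-89.9° Ω.
Step 4 — Source phasor: V = 9.22∠90.0° V = 0 + j9.22 V.
Step 5 — Current: I = V / Z = -0.0007163 + j1.113e-06 A = 0.0007163∠179.9° A.
Step 6 — Complex power: S = V·I* = 1.026e-05 - j0.006604 VA.
Step 7 — Real power: P = Re(S) = 1.026e-05 W.
Step 8 — Reactive power: Q = Im(S) = -0.006604 VAR.
Step 9 — Apparent power: |S| = 0.006604 VA.
Step 10 — Power factor: PF = P/|S| = 0.001554 (leading).

(a) P = 1.026e-05 W  (b) Q = -0.006604 VAR  (c) S = 0.006604 VA  (d) PF = 0.001554 (leading)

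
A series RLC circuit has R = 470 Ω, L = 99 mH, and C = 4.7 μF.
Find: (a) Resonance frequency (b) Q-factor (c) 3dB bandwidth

Step 1 — Resonance: ω₀ = 1/√(LC) = 1/√(0.099·4.7e-06) = 1466 rad/s.
Step 2 — f₀ = ω₀/(2π) = 233.3 Hz.
Step 3 — Series Q: Q = ω₀L/R = 1466·0.099/470 = 0.3088.
Step 4 — Bandwidth: Δω = ω₀/Q = 4747 rad/s; BW = Δω/(2π) = 755.6 Hz.

(a) f₀ = 233.3 Hz  (b) Q = 0.3088  (c) BW = 755.6 Hz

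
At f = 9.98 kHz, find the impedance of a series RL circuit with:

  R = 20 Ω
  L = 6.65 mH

Step 1 — Angular frequency: ω = 2π·f = 2π·9980 = 6.271e+04 rad/s.
Step 2 — Component impedances:
  R: Z = R = 20 Ω
  L: Z = jωL = j·6.271e+04·0.00665 = 0 + j417 Ω
Step 3 — Series combination: Z_total = R + L = 20 + j417 Ω = 417.5∠87.3° Ω.

Z = 20 + j417 Ω = 417.5∠87.3° Ω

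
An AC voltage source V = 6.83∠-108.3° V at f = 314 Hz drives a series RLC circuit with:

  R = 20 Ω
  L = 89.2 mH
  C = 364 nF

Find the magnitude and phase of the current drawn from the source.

Step 1 — Angular frequency: ω = 2π·f = 2π·314 = 1973 rad/s.
Step 2 — Component impedances:
  R: Z = R = 20 Ω
  L: Z = jωL = j·1973·0.0892 = 0 + j176 Ω
  C: Z = 1/(jωC) = -j/(ω·C) = 0 - j1392 Ω
Step 3 — Series combination: Z_total = R + L + C = 20 - j1216 Ω = 1217∠-89.1° Ω.
Step 4 — Source phasor: V = 6.83∠-108.3° V = -2.145 - j6.485 V.
Step 5 — Ohm's law: I = V / Z_total = (-2.145 - j6.485) / (20 - j1216) = 0.0053 - j0.00185 A.
Step 6 — Convert to polar: |I| = 0.005614 A, ∠I = -19.2°.

I = 0.005614∠-19.2° A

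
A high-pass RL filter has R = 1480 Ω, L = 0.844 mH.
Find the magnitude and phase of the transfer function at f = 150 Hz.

Step 1 — Angular frequency: ω = 2π·150 = 942.5 rad/s.
Step 2 — Transfer function: H(jω) = jωL/(R + jωL).
Step 3 — Numerator jωL = j·0.7955; denominator R + jωL = 1480 + j0.7955.
Step 4 — H = 2.889e-07 + j0.0005375.
Step 5 — Magnitude: |H| = 0.0005375 (-65.4 dB); phase: φ = 90.0°.

|H| = 0.0005375 (-65.4 dB), φ = 90.0°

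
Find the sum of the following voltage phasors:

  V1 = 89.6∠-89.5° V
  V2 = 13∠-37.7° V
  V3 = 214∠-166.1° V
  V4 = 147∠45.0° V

Step 1 — Convert each phasor to rectangular form:
  V1 = 89.6·(cos(-89.5°) + j·sin(-89.5°)) = 0.7819 - j89.6 V
  V2 = 13·(cos(-37.7°) + j·sin(-37.7°)) = 10.29 - j7.95 V
  V3 = 214·(cos(-166.1°) + j·sin(-166.1°)) = -207.7 - j51.41 V
  V4 = 147·(cos(45.0°) + j·sin(45.0°)) = 103.9 + j103.9 V
Step 2 — Sum components: V_total = -92.72 - j45.01 V.
Step 3 — Convert to polar: |V_total| = 103.1 V, ∠V_total = -154.1°.

V_total = 103.1∠-154.1° V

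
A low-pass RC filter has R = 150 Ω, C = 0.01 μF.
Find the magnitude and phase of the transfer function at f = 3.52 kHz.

Step 1 — Angular frequency: ω = 2π·3520 = 2.212e+04 rad/s.
Step 2 — Transfer function: H(jω) = 1/(1 + jωRC).
Step 3 — Denominator: 1 + jωRC = 1 + j·2.212e+04·150·1e-08 = 1 + j0.03318.
Step 4 — H = 0.9989 - j0.03314.
Step 5 — Magnitude: |H| = 0.9995 (-0.0 dB); phase: φ = -1.9°.

|H| = 0.9995 (-0.0 dB), φ = -1.9°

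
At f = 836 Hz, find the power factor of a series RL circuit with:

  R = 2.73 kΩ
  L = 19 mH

Step 1 — Angular frequency: ω = 2π·f = 2π·836 = 5253 rad/s.
Step 2 — Component impedances:
  R: Z = R = 2730 Ω
  L: Z = jωL = j·5253·0.019 = 0 + j99.8 Ω
Step 3 — Series combination: Z_total = R + L = 2730 + j99.8 Ω = 2732∠2.1° Ω.
Step 4 — Power factor: PF = cos(φ) = Re(Z)/|Z| = 2730/2732 = 0.9993.
Step 5 — Type: Im(Z) = 99.8 ⇒ lagging (phase φ = 2.1°).

PF = 0.9993 (lagging, φ = 2.1°)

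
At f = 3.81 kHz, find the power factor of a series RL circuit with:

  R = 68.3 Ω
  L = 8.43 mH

Step 1 — Angular frequency: ω = 2π·f = 2π·3810 = 2.394e+04 rad/s.
Step 2 — Component impedances:
  R: Z = R = 68.3 Ω
  L: Z = jωL = j·2.394e+04·0.00843 = 0 + j201.8 Ω
Step 3 — Series combination: Z_total = R + L = 68.3 + j201.8 Ω = 213∠71.3° Ω.
Step 4 — Power factor: PF = cos(φ) = Re(Z)/|Z| = 68.3/213.05 = 0.3206.
Step 5 — Type: Im(Z) = 201.8 ⇒ lagging (phase φ = 71.3°).

PF = 0.3206 (lagging, φ = 71.3°)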